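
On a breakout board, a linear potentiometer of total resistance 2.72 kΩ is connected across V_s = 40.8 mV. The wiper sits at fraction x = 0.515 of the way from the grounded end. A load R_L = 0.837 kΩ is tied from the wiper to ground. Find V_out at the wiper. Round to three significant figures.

V_out ≈ 11.6 mV

Split the track: R_lower = x·R_p = 1.401 kΩ, R_upper = (1−x)·R_p = 1.319 kΩ.
(x·R_p) ‖ R_L = 0.5239 kΩ.
Then V_out = V_s · 0.5239/(1.319 + 0.5239) = 11.60 mV.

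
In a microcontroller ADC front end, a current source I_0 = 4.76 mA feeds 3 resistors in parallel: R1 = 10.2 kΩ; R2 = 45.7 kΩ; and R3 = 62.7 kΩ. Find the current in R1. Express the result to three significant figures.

ΣG = 1/10.2 + 1/45.7 + 1/62.7 = 0.1359.
By the current-divider rule, I = I_0 · G_k/ΣG = 4.76 × 0.7216 = 3.435 mA.

I ≈ 3.43 mA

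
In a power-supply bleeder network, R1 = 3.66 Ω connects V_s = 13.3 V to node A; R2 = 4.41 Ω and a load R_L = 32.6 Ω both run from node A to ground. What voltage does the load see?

First combine the lower leg with the load: R2 ‖ R_L = 3.885 Ω.
Now apply the divider: V_out = 13.3 × 0.5149 = 6.848 V.
(Unloaded it would be 7.27 V; the load pulls it down.)

V_out ≈ 6.85 V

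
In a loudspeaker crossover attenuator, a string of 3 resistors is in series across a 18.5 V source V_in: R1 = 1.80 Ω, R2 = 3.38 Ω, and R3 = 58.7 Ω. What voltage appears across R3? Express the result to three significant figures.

ΣR = 1.80 + 3.38 + 58.7 = 63.88 Ω.
By the voltage-divider rule, V = 18.5 × 58.70/63.88 = 17.00 V.

V ≈ 17.0 V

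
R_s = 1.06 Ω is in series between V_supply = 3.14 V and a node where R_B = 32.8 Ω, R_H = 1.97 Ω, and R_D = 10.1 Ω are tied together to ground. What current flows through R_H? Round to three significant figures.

I ≈ 0.951 A

Equivalent of the parallel group: R_p = 1.570 Ω.
Node voltage V_A = V_supply · R_p/(R_s + R_p) = 3.14 × 0.5969 = 1.874 V.
Branch current I = V_A/R_H = 1.874/1.97 = 0.9514 A.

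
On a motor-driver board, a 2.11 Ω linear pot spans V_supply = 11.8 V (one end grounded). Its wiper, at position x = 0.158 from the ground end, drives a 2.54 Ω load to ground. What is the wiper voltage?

V_out ≈ 1.68 V

Lower segment x·R_p = 0.3334 Ω; upper segment (1−x)·R_p = 1.777 Ω.
Lower segment in parallel with the load: 0.3334 ‖ 2.54 = 0.2947 Ω.
Loaded-divider output: V_out = 11.8 × 0.1423 = 1.679 V.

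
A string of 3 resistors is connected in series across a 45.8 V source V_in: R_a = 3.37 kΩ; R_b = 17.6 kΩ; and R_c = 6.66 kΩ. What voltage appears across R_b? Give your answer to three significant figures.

V ≈ 29.2 V

ΣR = 3.37 + 17.6 + 6.66 = 27.63 kΩ.
V = V_in · R/ΣR = 45.8 × 0.6370 = 29.17 V.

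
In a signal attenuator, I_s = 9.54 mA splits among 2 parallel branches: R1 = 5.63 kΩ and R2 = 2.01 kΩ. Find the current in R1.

With just two branches, the current splits inversely with resistance.
So I = 9.54 × 2.01/7.640 = 2.510 mA.

I ≈ 2.51 mA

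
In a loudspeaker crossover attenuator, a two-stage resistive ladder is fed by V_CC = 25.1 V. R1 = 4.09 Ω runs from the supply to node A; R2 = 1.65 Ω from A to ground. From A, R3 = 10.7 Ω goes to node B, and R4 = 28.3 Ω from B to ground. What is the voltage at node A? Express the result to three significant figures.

V_A ≈ 7.00 V

The second stage (R3 + R4 = 39.00 Ω) loads node A in parallel with R2.
Effective lower resistance at A: R2 ‖ 39.00 = 1.583 Ω.
So V_A = 25.1 × 0.2790 = 7.004 V.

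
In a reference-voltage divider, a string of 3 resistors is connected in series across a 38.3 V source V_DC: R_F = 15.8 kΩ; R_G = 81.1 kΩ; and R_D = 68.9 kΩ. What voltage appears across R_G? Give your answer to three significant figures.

Total series resistance ΣR = 15.8 + 81.1 + 68.9 = 165.8 kΩ.
By the voltage-divider rule, V = 38.3 × 81.10/165.8 = 18.73 V.

V ≈ 18.7 V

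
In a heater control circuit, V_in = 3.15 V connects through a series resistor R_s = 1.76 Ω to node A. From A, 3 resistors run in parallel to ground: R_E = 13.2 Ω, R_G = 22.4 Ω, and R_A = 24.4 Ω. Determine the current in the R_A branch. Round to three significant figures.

Parallel bank: R_p = 1/(1/13.2 + 1/22.4 + 1/24.4) = 6.196 Ω.
V_A = 3.15 × 6.196/7.956 = 2.453 V.
I(R_A) = V_A / R_A = 2.453/24.4 = 0.1005 A.
(Check via current divider: I_total = 0.3959 A; share G_k/ΣG = 0.2540 → same result.)

I ≈ 0.101 A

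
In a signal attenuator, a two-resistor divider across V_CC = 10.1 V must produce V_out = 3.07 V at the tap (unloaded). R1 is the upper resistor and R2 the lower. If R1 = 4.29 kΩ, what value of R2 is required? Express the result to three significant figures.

Required fraction k = V_out/V_CC = 0.3040.
So R2 = R1 · V_out/(V_CC − V_out) = 4.29 × 3.07/(10.1 − 3.07) = 4.29 × 0.4367 = 1.873 kΩ.

R2 ≈ 1.87 kΩ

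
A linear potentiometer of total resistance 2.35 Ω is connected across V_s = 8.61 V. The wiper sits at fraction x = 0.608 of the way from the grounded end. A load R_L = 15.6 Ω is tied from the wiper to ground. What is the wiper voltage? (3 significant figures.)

V_out ≈ 5.05 V

Split the track: R_lower = x·R_p = 1.429 Ω, R_upper = (1−x)·R_p = 0.9212 Ω.
(x·R_p) ‖ R_L = 1.309 Ω.
Loaded-divider output: V_out = 8.61 × 0.5869 = 5.053 V.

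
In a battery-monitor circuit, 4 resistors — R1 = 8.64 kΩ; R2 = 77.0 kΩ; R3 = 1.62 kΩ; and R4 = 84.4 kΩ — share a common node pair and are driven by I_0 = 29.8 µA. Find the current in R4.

Total conductance ΣG = 1/8.64 + 1/77.0 + 1/1.62 + 1/84.4 = 0.7579 (units of 1/kΩ).
R4 takes the fraction G_k/ΣG = 0.01185/0.7579 = 0.01563, so I = 29.8 × 0.01563 = 0.4659 µA.

I ≈ 0.466 µA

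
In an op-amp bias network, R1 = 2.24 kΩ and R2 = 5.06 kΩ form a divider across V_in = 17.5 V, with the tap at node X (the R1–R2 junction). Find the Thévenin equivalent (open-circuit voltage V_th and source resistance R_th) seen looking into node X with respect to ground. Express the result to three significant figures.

V_th ≈ 12.1 V, R_th ≈ 1.55 kΩ

V_th is the unloaded tap voltage: V_in · R2/(R1+R2) = 17.5 × 0.6932 = 12.13 V.
Zeroing V_in shorts the top of R1 to ground, so R_th = R1 ‖ R2 = 1.553 kΩ.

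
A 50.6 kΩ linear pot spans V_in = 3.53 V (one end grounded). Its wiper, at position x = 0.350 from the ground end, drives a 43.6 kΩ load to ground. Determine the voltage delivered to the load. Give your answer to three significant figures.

The pot divides into 32.89 kΩ above the wiper and 17.71 kΩ below.
R_L loads the lower segment: effective lower R = 12.59 kΩ.
Then V_out = V_in · 12.59/(32.89 + 12.59) = 0.9774 V.

V_out ≈ 0.977 V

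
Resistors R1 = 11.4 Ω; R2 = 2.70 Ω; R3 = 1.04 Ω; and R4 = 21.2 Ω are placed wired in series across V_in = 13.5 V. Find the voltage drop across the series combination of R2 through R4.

V ≈ 9.26 V

ΣR = 11.4 + 2.70 + 1.04 + 21.2 = 36.34 Ω.
R_{R2..R4} = 2.70 + 1.04 + 21.2 = 24.94 Ω.
V = V_in · R/ΣR = 13.5 × 0.6863 = 9.265 V.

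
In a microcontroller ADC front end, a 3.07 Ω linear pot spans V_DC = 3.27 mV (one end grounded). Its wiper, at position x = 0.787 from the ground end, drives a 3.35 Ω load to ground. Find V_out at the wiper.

V_out ≈ 2.23 mV

Split the track: R_lower = x·R_p = 2.416 Ω, R_upper = (1−x)·R_p = 0.6539 Ω.
Lower segment in parallel with the load: 2.416 ‖ 3.35 = 1.404 Ω.
Loaded-divider output: V_out = 3.27 × 0.6822 = 2.231 mV.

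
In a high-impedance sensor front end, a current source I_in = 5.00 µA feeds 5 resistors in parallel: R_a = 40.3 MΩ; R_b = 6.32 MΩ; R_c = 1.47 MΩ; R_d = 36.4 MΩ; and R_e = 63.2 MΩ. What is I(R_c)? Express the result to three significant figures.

I ≈ 3.75 µA

Total conductance ΣG = 1/40.3 + 1/6.32 + 1/1.47 + 1/36.4 + 1/63.2 = 0.9066 (units of 1/MΩ).
By the current-divider rule, I = I_in · G_k/ΣG = 5.00 × 0.7503 = 3.752 µA.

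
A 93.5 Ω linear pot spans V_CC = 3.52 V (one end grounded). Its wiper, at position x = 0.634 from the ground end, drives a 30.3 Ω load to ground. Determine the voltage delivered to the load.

V_out ≈ 1.30 V

The pot divides into 34.22 Ω above the wiper and 59.28 Ω below.
Lower segment in parallel with the load: 59.28 ‖ 30.3 = 20.05 Ω.
Loaded-divider output: V_out = 3.52 × 0.3695 = 1.300 V.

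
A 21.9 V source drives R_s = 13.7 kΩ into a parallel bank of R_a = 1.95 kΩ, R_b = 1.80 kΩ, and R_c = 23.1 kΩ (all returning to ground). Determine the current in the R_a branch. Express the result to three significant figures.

I ≈ 0.692 mA

Combine the parallel branches: R_p = (1/1.95 + 1/1.80 + 1/23.1)⁻¹ = 0.8996 kΩ.
Node voltage V_A = V_DC · R_p/(R_s + R_p) = 21.9 × 0.06161 = 1.349 V.
Branch current I = V_A/R_a = 1.349/1.95 = 0.6920 mA.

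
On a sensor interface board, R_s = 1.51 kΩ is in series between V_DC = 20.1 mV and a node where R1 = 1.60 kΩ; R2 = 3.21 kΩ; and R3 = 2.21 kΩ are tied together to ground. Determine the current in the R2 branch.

I ≈ 2.02 µA

Combine the parallel branches: R_p = (1/1.60 + 1/3.21 + 1/2.21)⁻¹ = 0.7199 kΩ.
Node voltage V_A = V_DC · R_p/(R_s + R_p) = 20.1 × 0.3229 = 6.489 mV.
Branch current I = V_A/R2 = 6.489/3.21 = 2.022 µA.
(Check via current divider: I_total = 9.014 µA; share G_k/ΣG = 0.2243 → same result.)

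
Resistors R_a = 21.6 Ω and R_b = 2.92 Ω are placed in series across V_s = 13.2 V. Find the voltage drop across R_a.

ΣR = 21.6 + 2.92 = 24.52 Ω.
Voltage divider: V = V_s · (21.60 / 24.52) = 13.2 × 0.8809 = 11.63 V.

V ≈ 11.6 V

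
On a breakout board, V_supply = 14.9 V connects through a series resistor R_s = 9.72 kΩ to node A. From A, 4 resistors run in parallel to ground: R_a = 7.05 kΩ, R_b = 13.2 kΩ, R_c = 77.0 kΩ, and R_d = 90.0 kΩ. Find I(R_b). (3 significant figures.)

I ≈ 0.337 mA

Equivalent of the parallel group: R_p = 4.137 kΩ.
Node voltage V_A = V_supply · R_p/(R_s + R_p) = 14.9 × 0.2986 = 4.449 V.
Branch current I = V_A/R_b = 4.449/13.2 = 0.3370 mA.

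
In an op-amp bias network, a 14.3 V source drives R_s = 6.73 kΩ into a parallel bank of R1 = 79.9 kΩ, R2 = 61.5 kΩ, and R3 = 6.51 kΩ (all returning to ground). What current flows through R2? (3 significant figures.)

I ≈ 0.104 mA

Equivalent of the parallel group: R_p = 5.483 kΩ.
Node voltage V_A = V_s · R_p/(R_s + R_p) = 14.3 × 0.4489 = 6.420 V.
Branch current I = V_A/R2 = 6.420/61.5 = 0.1044 mA.
(Check via current divider: I_total = 1.171 mA; share G_k/ΣG = 0.08915 → same result.)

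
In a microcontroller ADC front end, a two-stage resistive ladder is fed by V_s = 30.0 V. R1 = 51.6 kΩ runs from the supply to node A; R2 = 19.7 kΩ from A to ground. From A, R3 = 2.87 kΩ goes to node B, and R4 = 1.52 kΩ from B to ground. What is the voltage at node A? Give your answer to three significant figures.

V_A ≈ 1.95 V

Looking into the second stage from A: R3 + R4 = 4.390 kΩ appears in parallel with R2.
Effective lower resistance at A: R2 ‖ 4.390 = 3.590 kΩ.
So V_A = 30.0 × 0.06505 = 1.951 V.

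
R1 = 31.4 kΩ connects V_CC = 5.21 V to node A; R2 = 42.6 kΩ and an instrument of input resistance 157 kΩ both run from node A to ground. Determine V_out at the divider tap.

V_out ≈ 2.69 V

First combine the lower leg with the load: R2 ‖ R_L = 33.51 kΩ.
Now apply the divider: V_out = 5.21 × 0.5162 = 2.690 V.
(Unloaded it would be 3.00 V; the load pulls it down.)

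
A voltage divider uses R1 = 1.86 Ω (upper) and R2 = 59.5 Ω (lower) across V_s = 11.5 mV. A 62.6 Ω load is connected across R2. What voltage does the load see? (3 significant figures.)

The load sits in parallel with R2, giving an effective lower resistance R2' = R2·R_L/(R2+R_L) = 30.51 Ω.
Voltage divider with the loaded lower leg: V_out = 11.5 × 30.51/(1.86 + 30.51) = 11.5 × 0.9425 = 10.84 mV.
(Unloaded it would be 11.2 mV; the load pulls it down.)

V_out ≈ 10.8 mV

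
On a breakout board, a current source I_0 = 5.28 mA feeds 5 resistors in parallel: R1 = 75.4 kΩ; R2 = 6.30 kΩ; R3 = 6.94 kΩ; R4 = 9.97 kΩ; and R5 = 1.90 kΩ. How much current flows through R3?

Conductances: ΣG = 1/75.4 + 1/6.30 + 1/6.94 + 1/9.97 + 1/1.90 = 0.9427 (1/kΩ).
R3 takes the fraction G_k/ΣG = 0.1441/0.9427 = 0.1529, so I = 5.28 × 0.1529 = 0.8070 mA.

I ≈ 0.807 mA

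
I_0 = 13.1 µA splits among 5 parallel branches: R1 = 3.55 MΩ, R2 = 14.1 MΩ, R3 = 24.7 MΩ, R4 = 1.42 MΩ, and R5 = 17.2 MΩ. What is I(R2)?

I ≈ 0.804 µA

Total conductance ΣG = 1/3.55 + 1/14.1 + 1/24.7 + 1/1.42 + 1/17.2 = 1.155 (units of 1/MΩ).
R2 takes the fraction G_k/ΣG = 0.07092/1.155 = 0.06138, so I = 13.1 × 0.06138 = 0.8041 µA.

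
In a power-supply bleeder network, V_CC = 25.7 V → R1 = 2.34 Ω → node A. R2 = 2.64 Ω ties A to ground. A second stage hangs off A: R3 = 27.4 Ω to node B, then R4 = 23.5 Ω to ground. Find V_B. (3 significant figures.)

Node A sees R2 in parallel with the series input of stage 2, R3 + R4 = 50.90 Ω.
Effective lower resistance at A: R2 ‖ 50.90 = 2.510 Ω.
First divider: V_A = V_CC · 2.510/(2.34 + 2.510) = 13.30 V.
Then the unloaded second divider: V_B = V_A × R4/(R3+R4) = 13.30 × 0.4617 = 6.140 V.

V_B ≈ 6.14 V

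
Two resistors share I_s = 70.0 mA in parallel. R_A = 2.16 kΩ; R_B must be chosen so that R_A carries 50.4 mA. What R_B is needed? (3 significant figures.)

The fraction through R_A equals R_B/(R_A+R_B).
50.4/70.0 = R_B/(R_A + R_B) → R_B = R_A · (0.7200)/(1 − 0.7200) = 2.16 × 2.571 = 5.554 kΩ.

R_B ≈ 5.55 kΩ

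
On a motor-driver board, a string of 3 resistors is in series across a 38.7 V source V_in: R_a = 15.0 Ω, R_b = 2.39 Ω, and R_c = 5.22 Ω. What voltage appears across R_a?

V ≈ 25.7 V

Total series resistance ΣR = 15.0 + 2.39 + 5.22 = 22.61 Ω.
Voltage divider: V = V_in · (15.00 / 22.61) = 38.7 × 0.6634 = 25.67 V.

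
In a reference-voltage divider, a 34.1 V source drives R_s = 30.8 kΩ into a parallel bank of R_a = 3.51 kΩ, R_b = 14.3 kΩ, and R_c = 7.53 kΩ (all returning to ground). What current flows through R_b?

Parallel bank: R_p = 1/(1/3.51 + 1/14.3 + 1/7.53) = 2.051 kΩ.
V_A by voltage divider: V_A = 34.1 × 2.051/(30.8 + 2.051) = 2.129 V.
Branch current I = V_A/R_b = 2.129/14.3 = 0.1489 mA.
(Check via current divider: I_total = 1.038 mA; share G_k/ΣG = 0.1434 → same result.)

I ≈ 0.149 mA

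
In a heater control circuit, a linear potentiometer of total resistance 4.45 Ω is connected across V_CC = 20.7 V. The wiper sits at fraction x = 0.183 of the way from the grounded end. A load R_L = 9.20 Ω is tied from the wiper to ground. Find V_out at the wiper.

V_out ≈ 3.53 V

Split the track: R_lower = x·R_p = 0.8144 Ω, R_upper = (1−x)·R_p = 3.636 Ω.
Lower segment in parallel with the load: 0.8144 ‖ 9.20 = 0.7481 Ω.
V_out = 20.7 × 0.7481/(3.636 + 0.7481) = 3.533 V.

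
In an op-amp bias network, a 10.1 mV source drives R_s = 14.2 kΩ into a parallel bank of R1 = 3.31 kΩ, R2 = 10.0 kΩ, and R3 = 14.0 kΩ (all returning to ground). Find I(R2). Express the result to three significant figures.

I ≈ 0.131 µA

Equivalent of the parallel group: R_p = 2.112 kΩ.
Node voltage V_A = V_DC · R_p/(R_s + R_p) = 10.1 × 0.1295 = 1.308 mV.
Branch current I = V_A/R2 = 1.308/10.0 = 0.1308 µA.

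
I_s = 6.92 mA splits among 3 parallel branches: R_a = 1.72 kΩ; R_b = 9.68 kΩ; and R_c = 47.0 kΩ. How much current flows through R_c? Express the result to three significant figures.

I ≈ 0.209 mA

Conductances: ΣG = 1/1.72 + 1/9.68 + 1/47.0 = 0.7060 (1/kΩ).
Current divider: I(R_c) = I_s · G_k/ΣG = 6.92 × (0.02128/0.7060) = 6.92 × 0.03014 = 0.2086 mA.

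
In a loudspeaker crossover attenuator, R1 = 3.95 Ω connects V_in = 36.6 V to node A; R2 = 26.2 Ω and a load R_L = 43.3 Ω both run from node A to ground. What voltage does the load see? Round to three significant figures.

V_out ≈ 29.5 V

The load sits in parallel with R2, giving an effective lower resistance R2' = R2·R_L/(R2+R_L) = 16.32 Ω.
Then V_out = V_in · R2'/(R1 + R2') = 36.6 × 16.32/20.27 = 29.47 V.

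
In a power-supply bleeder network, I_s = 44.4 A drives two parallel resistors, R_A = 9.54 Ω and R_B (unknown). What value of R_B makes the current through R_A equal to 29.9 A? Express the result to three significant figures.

The fraction through R_A equals R_B/(R_A+R_B).
With f = 0.6734, R_B = R_A · f/(1−f) = 9.54 × 2.062 = 19.67 Ω.

R_B ≈ 19.7 Ω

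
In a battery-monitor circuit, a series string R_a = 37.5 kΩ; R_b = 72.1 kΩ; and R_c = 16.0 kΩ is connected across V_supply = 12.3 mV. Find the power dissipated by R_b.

Series current I = V_supply/ΣR = 12.3/125.6 = 0.09793 µA.
V(R_b) = I·R = 7.061 mV; P = V·I = 7.061 × 0.09793 = 0.6915 nW.

P ≈ 0.691 nW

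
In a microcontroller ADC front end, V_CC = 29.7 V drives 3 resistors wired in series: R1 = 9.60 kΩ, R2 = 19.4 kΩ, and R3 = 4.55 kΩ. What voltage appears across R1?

V ≈ 8.50 V

ΣR = 9.60 + 19.4 + 4.55 = 33.55 kΩ.
Voltage divider: V = V_CC · (9.600 / 33.55) = 29.7 × 0.2861 = 8.498 V.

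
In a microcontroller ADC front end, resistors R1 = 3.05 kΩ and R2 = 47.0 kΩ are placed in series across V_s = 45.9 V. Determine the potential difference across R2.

V ≈ 43.1 V

Total series resistance ΣR = 3.05 + 47.0 = 50.05 kΩ.
By the voltage-divider rule, V = 45.9 × 47.00/50.05 = 43.10 V.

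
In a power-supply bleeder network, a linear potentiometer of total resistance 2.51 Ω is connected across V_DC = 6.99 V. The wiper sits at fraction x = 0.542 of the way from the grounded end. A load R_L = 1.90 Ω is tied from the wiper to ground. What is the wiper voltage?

Lower segment x·R_p = 1.360 Ω; upper segment (1−x)·R_p = 1.150 Ω.
R_L loads the lower segment: effective lower R = 0.7928 Ω.
Then V_out = V_DC · 0.7928/(1.150 + 0.7928) = 2.853 V.

V_out ≈ 2.85 V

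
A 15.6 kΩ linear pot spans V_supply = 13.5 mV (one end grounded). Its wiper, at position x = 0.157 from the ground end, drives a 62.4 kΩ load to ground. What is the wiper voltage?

V_out ≈ 2.05 mV

The pot divides into 13.15 kΩ above the wiper and 2.449 kΩ below.
R_L loads the lower segment: effective lower R = 2.357 kΩ.
V_out = 13.5 × 2.357/(13.15 + 2.357) = 2.052 mV.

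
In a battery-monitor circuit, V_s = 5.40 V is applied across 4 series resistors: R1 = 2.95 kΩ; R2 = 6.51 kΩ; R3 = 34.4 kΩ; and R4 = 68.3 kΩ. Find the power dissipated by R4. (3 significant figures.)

P ≈ 0.158 mW

Series current I = V_s/ΣR = 5.40/112.2 = 0.04815 mA.
V(R4) = I·R = 3.288 V; P = V·I = 3.288 × 0.04815 = 0.1583 mW.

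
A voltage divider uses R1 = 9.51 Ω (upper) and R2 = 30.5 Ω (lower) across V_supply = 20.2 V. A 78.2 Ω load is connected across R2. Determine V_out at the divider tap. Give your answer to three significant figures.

V_out ≈ 14.1 V

The load sits in parallel with R2, giving an effective lower resistance R2' = R2·R_L/(R2+R_L) = 21.94 Ω.
Voltage divider with the loaded lower leg: V_out = 20.2 × 21.94/(9.51 + 21.94) = 20.2 × 0.6976 = 14.09 V.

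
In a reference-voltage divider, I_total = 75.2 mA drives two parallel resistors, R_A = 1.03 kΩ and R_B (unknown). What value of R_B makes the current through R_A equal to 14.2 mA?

The fraction through R_A equals R_B/(R_A+R_B).
With f = 0.1888, R_B = R_A · f/(1−f) = 1.03 × 0.2328 = 0.2398 kΩ.

R_B ≈ 0.240 kΩ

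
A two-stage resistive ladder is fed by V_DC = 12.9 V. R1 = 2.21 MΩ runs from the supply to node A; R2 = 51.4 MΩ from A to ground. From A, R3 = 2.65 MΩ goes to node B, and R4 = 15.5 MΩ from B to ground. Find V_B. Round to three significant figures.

Node A sees R2 in parallel with the series input of stage 2, R3 + R4 = 18.15 MΩ.
R2 ‖ (R3+R4) = 13.41 MΩ.
So V_A = 12.9 × 0.8585 = 11.08 V.
Then the unloaded second divider: V_B = V_A × R4/(R3+R4) = 11.08 × 0.8540 = 9.458 V.

V_B ≈ 9.46 V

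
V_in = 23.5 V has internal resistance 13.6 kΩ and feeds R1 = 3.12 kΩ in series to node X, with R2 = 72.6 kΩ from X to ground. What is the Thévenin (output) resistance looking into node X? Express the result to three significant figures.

R_th ≈ 13.6 kΩ

R1' = 13.6 + 3.12 = 16.72 kΩ (source resistance + R1).
Zeroing V_in shorts the top of R1' to ground, so R_th = R1' ‖ R2 = 13.59 kΩ.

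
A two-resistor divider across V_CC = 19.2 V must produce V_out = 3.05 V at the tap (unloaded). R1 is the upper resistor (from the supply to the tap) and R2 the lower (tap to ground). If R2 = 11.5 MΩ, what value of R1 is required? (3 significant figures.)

R1 ≈ 60.9 MΩ

The divider ratio is R2/(R1+R2) = 3.05/19.2 = 0.1589.
So R1 = R2 · (V_CC/V_out − 1) = 11.5 × (19.2/3.05 − 1) = 11.5 × 5.295 = 60.89 MΩ.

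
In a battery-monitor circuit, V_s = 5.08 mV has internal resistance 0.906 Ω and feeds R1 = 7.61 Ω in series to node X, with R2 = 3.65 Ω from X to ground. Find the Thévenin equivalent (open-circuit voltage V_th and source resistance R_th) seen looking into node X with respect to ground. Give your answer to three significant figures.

V_th ≈ 1.52 mV, R_th ≈ 2.55 Ω

R1' = 0.906 + 7.61 = 8.516 Ω (source resistance + R1).
With X open, the divider is unloaded: V_th = 5.08 × 3.65/12.17 = 1.524 mV.
Looking into X with the source shorted: R_th = R1'·R2/(R1'+R2) = 8.516 × 3.65/12.17 = 2.555 Ω.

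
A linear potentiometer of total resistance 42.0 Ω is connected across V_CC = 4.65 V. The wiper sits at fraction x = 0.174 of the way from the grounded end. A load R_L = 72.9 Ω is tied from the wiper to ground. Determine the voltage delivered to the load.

V_out ≈ 0.747 V

Split the track: R_lower = x·R_p = 7.308 Ω, R_upper = (1−x)·R_p = 34.69 Ω.
(x·R_p) ‖ R_L = 6.642 Ω.
Loaded-divider output: V_out = 4.65 × 0.1607 = 0.7472 V.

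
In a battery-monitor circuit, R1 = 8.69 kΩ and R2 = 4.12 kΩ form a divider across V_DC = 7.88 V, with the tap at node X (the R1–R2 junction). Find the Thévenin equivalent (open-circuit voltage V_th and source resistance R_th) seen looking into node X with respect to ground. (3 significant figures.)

V_th ≈ 2.53 V, R_th ≈ 2.79 kΩ

With X open, the divider is unloaded: V_th = 7.88 × 4.12/12.81 = 2.534 V.
Looking into X with the source shorted: R_th = R1·R2/(R1+R2) = 8.690 × 4.12/12.81 = 2.795 kΩ.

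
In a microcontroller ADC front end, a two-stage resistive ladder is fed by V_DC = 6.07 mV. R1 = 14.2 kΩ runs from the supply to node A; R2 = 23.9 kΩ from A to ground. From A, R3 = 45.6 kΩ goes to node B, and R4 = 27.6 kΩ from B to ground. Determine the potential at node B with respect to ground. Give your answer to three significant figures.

V_B ≈ 1.28 mV

The second stage (R3 + R4 = 73.20 kΩ) loads node A in parallel with R2.
R2 ‖ (R3+R4) = 18.02 kΩ.
So V_A = 6.07 × 0.5592 = 3.395 mV.
V_B = V_A × 0.3770 = 1.280 mV.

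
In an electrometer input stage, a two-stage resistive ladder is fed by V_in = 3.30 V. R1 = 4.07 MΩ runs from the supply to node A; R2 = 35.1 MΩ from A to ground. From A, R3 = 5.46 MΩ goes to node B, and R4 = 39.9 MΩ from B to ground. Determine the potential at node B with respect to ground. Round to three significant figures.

Node A sees R2 in parallel with the series input of stage 2, R3 + R4 = 45.36 MΩ.
Effective lower resistance at A: R2 ‖ 45.36 = 19.79 MΩ.
First divider: V_A = V_in · 19.79/(4.07 + 19.79) = 2.737 V.
Stage 2 is unloaded, so V_B = V_A · R4/(R3+R4) = 2.737 × 39.9/45.36 = 2.408 V.

V_B ≈ 2.41 V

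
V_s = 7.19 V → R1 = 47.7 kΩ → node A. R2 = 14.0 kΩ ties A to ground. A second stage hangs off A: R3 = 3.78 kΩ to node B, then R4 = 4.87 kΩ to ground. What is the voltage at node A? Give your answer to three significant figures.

Node A sees R2 in parallel with the series input of stage 2, R3 + R4 = 8.650 kΩ.
Effective lower resistance at A: R2 ‖ 8.650 = 5.347 kΩ.
V_A = 7.19 × 5.347/(47.7 + 5.347) = 0.7247 V.

V_A ≈ 0.725 V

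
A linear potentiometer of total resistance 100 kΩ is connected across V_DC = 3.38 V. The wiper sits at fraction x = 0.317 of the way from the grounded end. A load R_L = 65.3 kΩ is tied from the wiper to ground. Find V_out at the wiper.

V_out ≈ 0.805 V

The pot divides into 68.30 kΩ above the wiper and 31.70 kΩ below.
(x·R_p) ‖ R_L = 21.34 kΩ.
V_out = 3.38 × 21.34/(68.30 + 21.34) = 0.8047 V.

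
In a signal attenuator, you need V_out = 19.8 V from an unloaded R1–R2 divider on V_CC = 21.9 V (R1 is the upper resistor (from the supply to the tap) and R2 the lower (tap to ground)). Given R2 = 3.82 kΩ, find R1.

R1 ≈ 0.405 kΩ

V_out/V_CC = R2/(R1+R2) = 0.9041.
R1 = R2·(1/k − 1) = 3.82 × 0.1061 = 0.4052 kΩ.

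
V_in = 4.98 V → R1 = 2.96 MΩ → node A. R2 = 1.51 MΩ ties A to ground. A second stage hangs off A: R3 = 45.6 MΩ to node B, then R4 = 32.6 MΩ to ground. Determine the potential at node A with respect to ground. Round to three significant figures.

V_A ≈ 1.66 V

Node A sees R2 in parallel with the series input of stage 2, R3 + R4 = 78.20 MΩ.
R2 ‖ (R3+R4) = 1.481 MΩ.
First divider: V_A = V_in · 1.481/(2.96 + 1.481) = 1.661 V.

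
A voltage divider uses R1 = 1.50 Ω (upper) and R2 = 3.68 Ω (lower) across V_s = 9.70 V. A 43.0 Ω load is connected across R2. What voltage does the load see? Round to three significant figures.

R2 ‖ R_L = (3.68 × 43.0)/(3.68 + 43.0) = 3.390 Ω.
Now apply the divider: V_out = 9.70 × 0.6932 = 6.724 V.

V_out ≈ 6.72 V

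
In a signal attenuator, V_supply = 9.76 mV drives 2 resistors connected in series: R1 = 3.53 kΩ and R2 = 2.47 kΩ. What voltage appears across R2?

V ≈ 4.02 mV

Series total: ΣR = 3.53 + 2.47 = 6.000 kΩ.
By the voltage-divider rule, V = 9.76 × 2.470/6.000 = 4.018 mV.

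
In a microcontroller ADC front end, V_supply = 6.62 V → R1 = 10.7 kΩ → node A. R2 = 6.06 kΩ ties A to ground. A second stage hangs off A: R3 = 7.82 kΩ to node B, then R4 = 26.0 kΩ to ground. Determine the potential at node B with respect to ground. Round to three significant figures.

V_B ≈ 1.65 V

Looking into the second stage from A: R3 + R4 = 33.82 kΩ appears in parallel with R2.
Effective lower resistance at A: R2 ‖ 33.82 = 5.139 kΩ.
V_A = 6.62 × 5.139/(10.7 + 5.139) = 2.148 V.
V_B = V_A × 0.7688 = 1.651 V.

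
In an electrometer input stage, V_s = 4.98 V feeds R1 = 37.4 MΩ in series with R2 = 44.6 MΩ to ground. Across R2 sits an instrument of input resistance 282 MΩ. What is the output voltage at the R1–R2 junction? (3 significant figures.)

First combine the lower leg with the load: R2 ‖ R_L = 38.51 MΩ.
Then V_out = V_s · R2'/(R1 + R2') = 4.98 × 38.51/75.91 = 2.526 V.

V_out ≈ 2.53 V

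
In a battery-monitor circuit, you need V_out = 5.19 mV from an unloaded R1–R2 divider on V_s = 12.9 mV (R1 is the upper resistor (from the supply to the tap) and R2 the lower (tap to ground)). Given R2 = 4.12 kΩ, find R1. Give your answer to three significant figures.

R1 ≈ 6.12 kΩ

The divider ratio is R2/(R1+R2) = 5.19/12.9 = 0.4023.
Rearranging, R1 = R2·(1−k)/k = 4.12 × 1.486 = 6.120 kΩ.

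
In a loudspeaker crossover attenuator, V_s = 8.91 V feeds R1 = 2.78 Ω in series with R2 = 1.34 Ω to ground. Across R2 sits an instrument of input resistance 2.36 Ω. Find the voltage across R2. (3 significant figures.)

R2 ‖ R_L = (1.34 × 2.36)/(1.34 + 2.36) = 0.8547 Ω.
Then V_out = V_s · R2'/(R1 + R2') = 8.91 × 0.8547/3.635 = 2.095 V.

V_out ≈ 2.10 V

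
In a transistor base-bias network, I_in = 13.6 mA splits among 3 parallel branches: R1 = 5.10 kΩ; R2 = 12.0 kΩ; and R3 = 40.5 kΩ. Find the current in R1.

I ≈ 8.77 mA

ΣG = 1/5.10 + 1/12.0 + 1/40.5 = 0.3041.
R1 takes the fraction G_k/ΣG = 0.1961/0.3041 = 0.6448, so I = 13.6 × 0.6448 = 8.769 mA.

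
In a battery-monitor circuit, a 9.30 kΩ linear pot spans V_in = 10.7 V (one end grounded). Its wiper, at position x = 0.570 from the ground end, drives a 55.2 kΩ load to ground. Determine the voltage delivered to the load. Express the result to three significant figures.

V_out ≈ 5.86 V

The pot divides into 3.999 kΩ above the wiper and 5.301 kΩ below.
Lower segment in parallel with the load: 5.301 ‖ 55.2 = 4.837 kΩ.
V_out = 10.7 × 4.837/(3.999 + 4.837) = 5.857 V.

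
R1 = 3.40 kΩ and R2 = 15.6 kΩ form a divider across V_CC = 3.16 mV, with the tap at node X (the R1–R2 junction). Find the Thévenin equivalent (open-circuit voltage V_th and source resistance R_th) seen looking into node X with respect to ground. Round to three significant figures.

With X open, the divider is unloaded: V_th = 3.16 × 15.6/19.00 = 2.595 mV.
Zeroing V_CC shorts the top of R1 to ground, so R_th = R1 ‖ R2 = 2.792 kΩ.

V_th ≈ 2.59 mV, R_th ≈ 2.79 kΩ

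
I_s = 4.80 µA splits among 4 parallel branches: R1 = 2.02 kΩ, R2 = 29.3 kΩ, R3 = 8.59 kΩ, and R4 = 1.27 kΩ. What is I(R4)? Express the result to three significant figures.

Conductances: ΣG = 1/2.02 + 1/29.3 + 1/8.59 + 1/1.27 = 1.433 (1/kΩ).
R4 takes the fraction G_k/ΣG = 0.7874/1.433 = 0.5495, so I = 4.80 × 0.5495 = 2.638 µA.

I ≈ 2.64 µA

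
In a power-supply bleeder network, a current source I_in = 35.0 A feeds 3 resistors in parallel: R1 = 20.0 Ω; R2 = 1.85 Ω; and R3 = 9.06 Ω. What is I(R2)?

Conductances: ΣG = 1/20.0 + 1/1.85 + 1/9.06 = 0.7009 (1/Ω).
Current divider: I(R2) = I_in · G_k/ΣG = 35.0 × (0.5405/0.7009) = 35.0 × 0.7712 = 26.99 A.

I ≈ 27.0 A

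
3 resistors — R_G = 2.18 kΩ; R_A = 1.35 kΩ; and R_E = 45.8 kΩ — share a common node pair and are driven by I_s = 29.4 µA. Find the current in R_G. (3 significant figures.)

Conductances: ΣG = 1/2.18 + 1/1.35 + 1/45.8 = 1.221 (1/kΩ).
By the current-divider rule, I = I_s · G_k/ΣG = 29.4 × 0.3756 = 11.04 µA.

I ≈ 11.0 µA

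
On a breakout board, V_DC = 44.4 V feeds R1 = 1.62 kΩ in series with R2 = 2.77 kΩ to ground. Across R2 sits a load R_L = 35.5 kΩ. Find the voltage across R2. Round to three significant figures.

V_out ≈ 27.2 V

R2 ‖ R_L = (2.77 × 35.5)/(2.77 + 35.5) = 2.570 kΩ.
Voltage divider with the loaded lower leg: V_out = 44.4 × 2.570/(1.62 + 2.570) = 44.4 × 0.6133 = 27.23 V.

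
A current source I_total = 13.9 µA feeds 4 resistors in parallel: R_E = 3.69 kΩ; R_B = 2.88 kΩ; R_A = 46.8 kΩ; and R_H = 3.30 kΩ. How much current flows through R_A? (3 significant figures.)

I ≈ 0.315 µA

ΣG = 1/3.69 + 1/2.88 + 1/46.8 + 1/3.30 = 0.9426.
By the current-divider rule, I = I_total · G_k/ΣG = 13.9 × 0.02267 = 0.3151 µA.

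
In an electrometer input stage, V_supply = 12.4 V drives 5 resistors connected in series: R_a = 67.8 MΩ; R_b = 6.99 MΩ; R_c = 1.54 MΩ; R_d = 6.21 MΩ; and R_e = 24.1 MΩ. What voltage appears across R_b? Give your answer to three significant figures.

Total series resistance ΣR = 67.8 + 6.99 + 1.54 + 6.21 + 24.1 = 106.6 MΩ.
Voltage divider: V = V_supply · (6.990 / 106.6) = 12.4 × 0.06555 = 0.8128 V.

V ≈ 0.813 V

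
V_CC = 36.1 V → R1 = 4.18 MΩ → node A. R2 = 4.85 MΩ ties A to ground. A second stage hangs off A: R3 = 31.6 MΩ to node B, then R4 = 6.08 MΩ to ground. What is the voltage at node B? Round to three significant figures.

V_B ≈ 2.95 V

Looking into the second stage from A: R3 + R4 = 37.68 MΩ appears in parallel with R2.
Effective lower resistance at A: R2 ‖ 37.68 = 4.297 MΩ.
V_A = 36.1 × 4.297/(4.18 + 4.297) = 18.30 V.
V_B = V_A × 0.1614 = 2.953 V.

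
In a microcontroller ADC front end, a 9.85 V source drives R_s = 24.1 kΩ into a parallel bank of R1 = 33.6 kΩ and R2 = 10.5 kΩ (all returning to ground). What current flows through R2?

I ≈ 0.234 mA

Parallel bank: R_p = 1/(1/33.6 + 1/10.5) = 8.000 kΩ.
Node voltage V_A = V_DC · R_p/(R_s + R_p) = 9.85 × 0.2492 = 2.455 V.
Branch current I = V_A/R2 = 2.455/10.5 = 0.2338 mA.
(Check via current divider: I_total = 0.3069 mA; share G_k/ΣG = 0.7619 → same result.)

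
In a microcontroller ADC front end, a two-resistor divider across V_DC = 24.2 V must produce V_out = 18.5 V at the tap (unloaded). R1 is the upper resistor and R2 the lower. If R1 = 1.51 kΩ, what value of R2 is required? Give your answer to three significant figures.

R2 ≈ 4.90 kΩ

V_out/V_DC = R2/(R1+R2) = 0.7645.
Rearranging, R2 = R1·k/(1−k) = 1.51 × 3.246 = 4.901 kΩ.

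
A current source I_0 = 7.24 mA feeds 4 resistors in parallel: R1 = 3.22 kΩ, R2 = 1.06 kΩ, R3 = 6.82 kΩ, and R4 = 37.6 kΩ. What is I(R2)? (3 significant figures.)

ΣG = 1/3.22 + 1/1.06 + 1/6.82 + 1/37.6 = 1.427.
R2 takes the fraction G_k/ΣG = 0.9434/1.427 = 0.6610, so I = 7.24 × 0.6610 = 4.786 mA.

I ≈ 4.79 mA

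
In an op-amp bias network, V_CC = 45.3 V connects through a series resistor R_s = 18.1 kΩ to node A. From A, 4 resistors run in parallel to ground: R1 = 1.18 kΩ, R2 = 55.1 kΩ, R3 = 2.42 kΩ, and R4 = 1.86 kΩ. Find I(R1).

Combine the parallel branches: R_p = (1/1.18 + 1/55.1 + 1/2.42 + 1/1.86)⁻¹ = 0.5505 kΩ.
Node voltage V_A = V_CC · R_p/(R_s + R_p) = 45.3 × 0.02952 = 1.337 V.
Branch current I = V_A/R1 = 1.337/1.18 = 1.133 mA.

I ≈ 1.13 mA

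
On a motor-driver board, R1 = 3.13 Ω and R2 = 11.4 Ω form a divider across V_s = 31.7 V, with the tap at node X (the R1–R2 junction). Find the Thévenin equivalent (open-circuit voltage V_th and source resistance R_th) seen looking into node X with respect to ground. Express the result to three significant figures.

V_th ≈ 24.9 V, R_th ≈ 2.46 Ω

With X open, the divider is unloaded: V_th = 31.7 × 11.4/14.53 = 24.87 V.
Zeroing V_s shorts the top of R1 to ground, so R_th = R1 ‖ R2 = 2.456 Ω.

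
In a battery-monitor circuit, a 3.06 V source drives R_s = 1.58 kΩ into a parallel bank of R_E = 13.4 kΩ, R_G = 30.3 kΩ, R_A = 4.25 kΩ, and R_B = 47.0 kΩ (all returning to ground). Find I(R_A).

Parallel bank: R_p = 1/(1/13.4 + 1/30.3 + 1/4.25 + 1/47.0) = 2.746 kΩ.
V_A by voltage divider: V_A = 3.06 × 2.746/(1.58 + 2.746) = 1.942 V.
Branch current I = V_A/R_A = 1.942/4.25 = 0.4570 mA.

I ≈ 0.457 mA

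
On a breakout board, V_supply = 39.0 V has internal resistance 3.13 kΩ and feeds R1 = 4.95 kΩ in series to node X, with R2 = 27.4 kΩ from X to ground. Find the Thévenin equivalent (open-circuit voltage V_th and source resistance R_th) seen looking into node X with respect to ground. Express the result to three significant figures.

R1' = 3.13 + 4.95 = 8.080 kΩ (source resistance + R1).
Open-circuit (no load on X): V_th = V_supply · R2/(R1' + R2) = 39.0 × 27.4/(8.080 + 27.4) = 30.12 V.
With V_supply suppressed (replaced by a short), R_th = R1' ‖ R2 = (8.080 × 27.4)/(8.080 + 27.4) = 6.240 kΩ.

V_th ≈ 30.1 V, R_th ≈ 6.24 kΩ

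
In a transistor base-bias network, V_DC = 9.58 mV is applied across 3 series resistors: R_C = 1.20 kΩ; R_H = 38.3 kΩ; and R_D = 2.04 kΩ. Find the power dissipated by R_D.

P ≈ 0.108 nW

The common current is I = 9.58/41.54 = 0.2306 µA.
P(R_D) = I²·R_D = (0.2306)² × 2.04 = 0.1085 nW.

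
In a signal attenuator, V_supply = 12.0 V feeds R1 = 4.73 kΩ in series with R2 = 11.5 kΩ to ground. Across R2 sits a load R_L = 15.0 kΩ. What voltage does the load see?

V_out ≈ 6.95 V

The load sits in parallel with R2, giving an effective lower resistance R2' = R2·R_L/(R2+R_L) = 6.509 kΩ.
Then V_out = V_supply · R2'/(R1 + R2') = 12.0 × 6.509/11.24 = 6.950 V.
(Unloaded it would be 8.50 V; the load pulls it down.)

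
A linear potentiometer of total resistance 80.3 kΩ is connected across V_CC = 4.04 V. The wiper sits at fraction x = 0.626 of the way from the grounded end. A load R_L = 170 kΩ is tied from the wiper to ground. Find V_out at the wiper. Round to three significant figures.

The pot divides into 30.03 kΩ above the wiper and 50.27 kΩ below.
Lower segment in parallel with the load: 50.27 ‖ 170 = 38.80 kΩ.
Loaded-divider output: V_out = 4.04 × 0.5637 = 2.277 V.
(Unloaded: V_out = x·V_CC = 2.53 V.)

V_out ≈ 2.28 V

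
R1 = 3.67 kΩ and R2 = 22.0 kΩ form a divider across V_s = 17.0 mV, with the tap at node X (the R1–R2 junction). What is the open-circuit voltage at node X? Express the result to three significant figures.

Open-circuit (no load on X): V_th = V_s · R2/(R1 + R2) = 17.0 × 22.0/(3.670 + 22.0) = 14.57 mV.

V_th ≈ 14.6 mV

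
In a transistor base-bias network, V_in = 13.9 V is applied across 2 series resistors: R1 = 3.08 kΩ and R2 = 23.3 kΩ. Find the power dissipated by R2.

ΣR = 26.38 kΩ → I = 13.9/26.38 = 0.5269 mA.
P = I²R = 0.2776 × 23.3 = 6.469 mW.

P ≈ 6.47 mW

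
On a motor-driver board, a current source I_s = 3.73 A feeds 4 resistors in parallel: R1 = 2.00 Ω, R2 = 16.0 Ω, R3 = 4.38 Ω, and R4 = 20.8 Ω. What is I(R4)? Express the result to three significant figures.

I ≈ 0.214 A

ΣG = 1/2.00 + 1/16.0 + 1/4.38 + 1/20.8 = 0.8389.
By the current-divider rule, I = I_s · G_k/ΣG = 3.73 × 0.05731 = 0.2138 A.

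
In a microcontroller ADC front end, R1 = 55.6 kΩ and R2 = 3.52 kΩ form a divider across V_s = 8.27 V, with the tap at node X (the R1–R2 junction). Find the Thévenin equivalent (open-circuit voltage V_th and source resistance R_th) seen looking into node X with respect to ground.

V_th ≈ 0.492 V, R_th ≈ 3.31 kΩ

With X open, the divider is unloaded: V_th = 8.27 × 3.52/59.12 = 0.4924 V.
With V_s suppressed (replaced by a short), R_th = R1 ‖ R2 = (55.60 × 3.52)/(55.60 + 3.52) = 3.310 kΩ.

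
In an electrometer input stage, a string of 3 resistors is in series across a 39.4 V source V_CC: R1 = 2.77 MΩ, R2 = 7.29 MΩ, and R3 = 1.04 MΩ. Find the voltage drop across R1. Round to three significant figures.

V ≈ 9.83 V

Series total: ΣR = 2.77 + 7.29 + 1.04 = 11.10 MΩ.
V = V_CC · R/ΣR = 39.4 × 0.2495 = 9.832 V.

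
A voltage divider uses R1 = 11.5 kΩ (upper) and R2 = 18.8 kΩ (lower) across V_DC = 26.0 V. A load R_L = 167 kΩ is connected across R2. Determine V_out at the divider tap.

V_out ≈ 15.5 V

The load sits in parallel with R2, giving an effective lower resistance R2' = R2·R_L/(R2+R_L) = 16.90 kΩ.
Then V_out = V_DC · R2'/(R1 + R2') = 26.0 × 16.90/28.40 = 15.47 V.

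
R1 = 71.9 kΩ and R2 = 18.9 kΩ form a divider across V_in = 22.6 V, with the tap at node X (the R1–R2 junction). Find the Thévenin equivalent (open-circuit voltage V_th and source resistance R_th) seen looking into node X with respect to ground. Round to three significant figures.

With X open, the divider is unloaded: V_th = 22.6 × 18.9/90.80 = 4.704 V.
With V_in suppressed (replaced by a short), R_th = R1 ‖ R2 = (71.90 × 18.9)/(71.90 + 18.9) = 14.97 kΩ.

V_th ≈ 4.70 V, R_th ≈ 15.0 kΩ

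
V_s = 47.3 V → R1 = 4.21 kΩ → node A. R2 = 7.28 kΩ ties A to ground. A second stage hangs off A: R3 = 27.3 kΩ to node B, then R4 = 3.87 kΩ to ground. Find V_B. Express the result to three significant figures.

V_B ≈ 3.43 V

Node A sees R2 in parallel with the series input of stage 2, R3 + R4 = 31.17 kΩ.
Effective lower resistance at A: R2 ‖ 31.17 = 5.902 kΩ.
So V_A = 47.3 × 0.5836 = 27.61 V.
Stage 2 is unloaded, so V_B = V_A · R4/(R3+R4) = 27.61 × 3.87/31.17 = 3.428 V.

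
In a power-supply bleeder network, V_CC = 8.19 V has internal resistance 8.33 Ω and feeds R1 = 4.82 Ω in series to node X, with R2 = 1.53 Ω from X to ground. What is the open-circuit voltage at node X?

V_th ≈ 0.854 V

R1' = 8.33 + 4.82 = 13.15 Ω (source resistance + R1).
With X open, the divider is unloaded: V_th = 8.19 × 1.53/14.68 = 0.8536 V.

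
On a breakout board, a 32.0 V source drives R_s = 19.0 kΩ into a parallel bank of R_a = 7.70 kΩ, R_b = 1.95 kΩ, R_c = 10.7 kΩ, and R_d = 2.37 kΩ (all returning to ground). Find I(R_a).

Equivalent of the parallel group: R_p = 0.8635 kΩ.
V_A by voltage divider: V_A = 32.0 × 0.8635/(19.0 + 0.8635) = 1.391 V.
I(R_a) = V_A / R_a = 1.391/7.70 = 0.1807 mA.
(Equivalently: I_total = 1.611 mA, then current-divider fraction G_k/ΣG = 0.1121.)

I ≈ 0.181 mA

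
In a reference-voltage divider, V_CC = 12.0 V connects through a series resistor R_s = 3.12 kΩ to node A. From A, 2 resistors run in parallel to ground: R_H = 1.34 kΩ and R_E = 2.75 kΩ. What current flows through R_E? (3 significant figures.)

Combine the parallel branches: R_p = (1/1.34 + 1/2.75)⁻¹ = 0.9010 kΩ.
V_A = 12.0 × 0.9010/4.021 = 2.689 V.
I(R_E) = V_A / R_E = 2.689/2.75 = 0.9778 mA.

I ≈ 0.978 mA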